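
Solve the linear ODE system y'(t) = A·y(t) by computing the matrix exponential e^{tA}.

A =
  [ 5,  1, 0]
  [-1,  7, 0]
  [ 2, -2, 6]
e^{tA} =
  [-t*exp(6*t) + exp(6*t), t*exp(6*t), 0]
  [-t*exp(6*t), t*exp(6*t) + exp(6*t), 0]
  [2*t*exp(6*t), -2*t*exp(6*t), exp(6*t)]

Strategy: write A = P · J · P⁻¹ where J is a Jordan canonical form, so e^{tA} = P · e^{tJ} · P⁻¹, and e^{tJ} can be computed block-by-block.

A has Jordan form
J =
  [6, 1, 0]
  [0, 6, 0]
  [0, 0, 6]
(up to reordering of blocks).

Per-block formulas:
  For a 2×2 Jordan block J_2(6): exp(t · J_2(6)) = e^(6t)·(I + t·N), where N is the 2×2 nilpotent shift.
  For a 1×1 block at λ = 6: exp(t · [6]) = [e^(6t)].

After assembling e^{tJ} and conjugating by P, we get:

e^{tA} =
  [-t*exp(6*t) + exp(6*t), t*exp(6*t), 0]
  [-t*exp(6*t), t*exp(6*t) + exp(6*t), 0]
  [2*t*exp(6*t), -2*t*exp(6*t), exp(6*t)]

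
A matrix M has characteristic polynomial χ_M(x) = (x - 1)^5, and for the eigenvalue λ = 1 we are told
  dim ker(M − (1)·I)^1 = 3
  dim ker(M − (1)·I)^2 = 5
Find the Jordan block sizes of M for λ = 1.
Block sizes for λ = 1: [2, 2, 1]

From the dimensions of kernels of powers, the number of Jordan blocks of size at least j is d_j − d_{j−1} where d_j = dim ker(N^j) (with d_0 = 0). Computing the differences gives [3, 2].
The number of blocks of size exactly k is (#blocks of size ≥ k) − (#blocks of size ≥ k + 1), so the partition is: 1 block(s) of size 1, 2 block(s) of size 2.
In nonincreasing order the block sizes are [2, 2, 1].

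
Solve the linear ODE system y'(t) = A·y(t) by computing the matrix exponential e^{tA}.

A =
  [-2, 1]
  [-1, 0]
e^{tA} =
  [-t*exp(-t) + exp(-t), t*exp(-t)]
  [-t*exp(-t), t*exp(-t) + exp(-t)]

Strategy: write A = P · J · P⁻¹ where J is a Jordan canonical form, so e^{tA} = P · e^{tJ} · P⁻¹, and e^{tJ} can be computed block-by-block.

A has Jordan form
J =
  [-1,  1]
  [ 0, -1]
(up to reordering of blocks).

Per-block formulas:
  For a 2×2 Jordan block J_2(-1): exp(t · J_2(-1)) = e^(-1t)·(I + t·N), where N is the 2×2 nilpotent shift.

After assembling e^{tJ} and conjugating by P, we get:

e^{tA} =
  [-t*exp(-t) + exp(-t), t*exp(-t)]
  [-t*exp(-t), t*exp(-t) + exp(-t)]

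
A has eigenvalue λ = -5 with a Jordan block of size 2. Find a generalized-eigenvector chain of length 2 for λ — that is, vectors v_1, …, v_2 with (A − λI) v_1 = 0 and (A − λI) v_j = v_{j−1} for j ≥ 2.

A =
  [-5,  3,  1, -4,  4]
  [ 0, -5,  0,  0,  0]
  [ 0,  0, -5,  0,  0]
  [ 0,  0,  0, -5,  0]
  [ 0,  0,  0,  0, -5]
A Jordan chain for λ = -5 of length 2:
v_1 = (3, 0, 0, 0, 0)ᵀ
v_2 = (0, 1, 0, 0, 0)ᵀ

Let N = A − (-5)·I. We want v_2 with N^2 v_2 = 0 but N^1 v_2 ≠ 0; then v_{j-1} := N · v_j for j = 2, …, 2.

Pick v_2 = (0, 1, 0, 0, 0)ᵀ.
Then v_1 = N · v_2 = (3, 0, 0, 0, 0)ᵀ.

Sanity check: (A − (-5)·I) v_1 = (0, 0, 0, 0, 0)ᵀ = 0. ✓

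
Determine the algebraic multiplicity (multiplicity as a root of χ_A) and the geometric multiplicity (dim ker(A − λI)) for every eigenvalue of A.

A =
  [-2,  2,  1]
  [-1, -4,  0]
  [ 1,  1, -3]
λ = -3: alg = 3, geom = 1

Step 1 — factor the characteristic polynomial to read off the algebraic multiplicities:
  χ_A(x) = (x + 3)^3

Step 2 — compute geometric multiplicities via the rank-nullity identity g(λ) = n − rank(A − λI):
  rank(A − (-3)·I) = 2, so dim ker(A − (-3)·I) = n − 2 = 1

Summary:
  λ = -3: algebraic multiplicity = 3, geometric multiplicity = 1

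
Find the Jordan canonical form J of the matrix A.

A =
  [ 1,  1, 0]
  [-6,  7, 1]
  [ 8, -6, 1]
J_3(3)

The characteristic polynomial is
  det(x·I − A) = x^3 - 9*x^2 + 27*x - 27 = (x - 3)^3

Eigenvalues and multiplicities (the geometric multiplicity of λ is n − rank(A − λI), which equals the number of Jordan blocks for λ):
  λ = 3: algebraic multiplicity = 3, geometric multiplicity = 1

Determining the block sizes for each eigenvalue:
  λ = 3: one block (gm = 1), so the single block has size am = 3 → block sizes [3]

Assembling the blocks gives a Jordan form
J =
  [3, 1, 0]
  [0, 3, 1]
  [0, 0, 3]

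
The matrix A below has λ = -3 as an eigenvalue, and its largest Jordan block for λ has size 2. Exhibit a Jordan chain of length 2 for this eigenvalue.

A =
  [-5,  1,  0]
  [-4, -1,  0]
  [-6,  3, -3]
A Jordan chain for λ = -3 of length 2:
v_1 = (-2, -4, -6)ᵀ
v_2 = (1, 0, 0)ᵀ

Let N = A − (-3)·I. We want v_2 with N^2 v_2 = 0 but N^1 v_2 ≠ 0; then v_{j-1} := N · v_j for j = 2, …, 2.

Pick v_2 = (1, 0, 0)ᵀ.
Then v_1 = N · v_2 = (-2, -4, -6)ᵀ.

Sanity check: (A − (-3)·I) v_1 = (0, 0, 0)ᵀ = 0. ✓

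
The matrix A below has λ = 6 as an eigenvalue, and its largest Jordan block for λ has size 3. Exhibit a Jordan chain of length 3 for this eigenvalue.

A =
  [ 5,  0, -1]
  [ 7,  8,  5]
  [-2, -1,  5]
A Jordan chain for λ = 6 of length 3:
v_1 = (3, -3, -3)ᵀ
v_2 = (-1, 7, -2)ᵀ
v_3 = (1, 0, 0)ᵀ

Let N = A − (6)·I. We want v_3 with N^3 v_3 = 0 but N^2 v_3 ≠ 0; then v_{j-1} := N · v_j for j = 3, …, 2.

Pick v_3 = (1, 0, 0)ᵀ.
Then v_2 = N · v_3 = (-1, 7, -2)ᵀ.
Then v_1 = N · v_2 = (3, -3, -3)ᵀ.

Sanity check: (A − (6)·I) v_1 = (0, 0, 0)ᵀ = 0. ✓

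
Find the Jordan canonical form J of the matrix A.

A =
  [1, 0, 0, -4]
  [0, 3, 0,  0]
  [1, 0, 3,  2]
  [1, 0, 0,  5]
J_2(3) ⊕ J_1(3) ⊕ J_1(3)

The characteristic polynomial is
  det(x·I − A) = x^4 - 12*x^3 + 54*x^2 - 108*x + 81 = (x - 3)^4

Eigenvalues and multiplicities (the geometric multiplicity of λ is n − rank(A − λI), which equals the number of Jordan blocks for λ):
  λ = 3: algebraic multiplicity = 4, geometric multiplicity = 3

Determining the block sizes for each eigenvalue:
  λ = 3: 3 blocks summing to 4 forces exactly one block of size 2 and the rest size 1 → block sizes [2, 1, 1]

Assembling the blocks gives a Jordan form
J =
  [3, 1, 0, 0]
  [0, 3, 0, 0]
  [0, 0, 3, 0]
  [0, 0, 0, 3]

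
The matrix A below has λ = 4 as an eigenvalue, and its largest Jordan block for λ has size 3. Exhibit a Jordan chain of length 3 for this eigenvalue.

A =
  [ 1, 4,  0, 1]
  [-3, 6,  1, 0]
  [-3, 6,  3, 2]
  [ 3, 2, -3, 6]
A Jordan chain for λ = 4 of length 3:
v_1 = (-2, -2, -2, 2)ᵀ
v_2 = (4, 2, 6, 2)ᵀ
v_3 = (0, 1, 0, 0)ᵀ

Let N = A − (4)·I. We want v_3 with N^3 v_3 = 0 but N^2 v_3 ≠ 0; then v_{j-1} := N · v_j for j = 3, …, 2.

Pick v_3 = (0, 1, 0, 0)ᵀ.
Then v_2 = N · v_3 = (4, 2, 6, 2)ᵀ.
Then v_1 = N · v_2 = (-2, -2, -2, 2)ᵀ.

Sanity check: (A − (4)·I) v_1 = (0, 0, 0, 0)ᵀ = 0. ✓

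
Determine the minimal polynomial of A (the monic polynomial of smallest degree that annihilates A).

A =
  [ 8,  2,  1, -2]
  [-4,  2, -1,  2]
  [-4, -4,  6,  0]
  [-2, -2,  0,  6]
x^3 - 16*x^2 + 84*x - 144

The characteristic polynomial is χ_A(x) = (x - 6)^3*(x - 4), so the eigenvalues are known. The minimal polynomial is
  m_A(x) = Π_λ (x − λ)^{k_λ}
where k_λ is the size of the *largest* Jordan block for λ (equivalently, the smallest k with (A − λI)^k v = 0 for every generalised eigenvector v of λ).

  λ = 4: largest Jordan block has size 1, contributing (x − 4)
  λ = 6: largest Jordan block has size 2, contributing (x − 6)^2

So m_A(x) = (x - 6)^2*(x - 4) = x^3 - 16*x^2 + 84*x - 144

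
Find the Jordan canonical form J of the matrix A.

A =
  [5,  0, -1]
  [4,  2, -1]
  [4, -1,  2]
J_3(3)

The characteristic polynomial is
  det(x·I − A) = x^3 - 9*x^2 + 27*x - 27 = (x - 3)^3

Eigenvalues and multiplicities (the geometric multiplicity of λ is n − rank(A − λI), which equals the number of Jordan blocks for λ):
  λ = 3: algebraic multiplicity = 3, geometric multiplicity = 1

Determining the block sizes for each eigenvalue:
  λ = 3: one block (gm = 1), so the single block has size am = 3 → block sizes [3]

Assembling the blocks gives a Jordan form
J =
  [3, 1, 0]
  [0, 3, 1]
  [0, 0, 3]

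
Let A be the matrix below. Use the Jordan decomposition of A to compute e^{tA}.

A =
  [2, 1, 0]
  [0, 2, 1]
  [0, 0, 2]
e^{tA} =
  [exp(2*t), t*exp(2*t), t^2*exp(2*t)/2]
  [0, exp(2*t), t*exp(2*t)]
  [0, 0, exp(2*t)]

Strategy: write A = P · J · P⁻¹ where J is a Jordan canonical form, so e^{tA} = P · e^{tJ} · P⁻¹, and e^{tJ} can be computed block-by-block.

A has Jordan form
J =
  [2, 1, 0]
  [0, 2, 1]
  [0, 0, 2]
(up to reordering of blocks).

Per-block formulas:
  For a 3×3 Jordan block J_3(2): exp(t · J_3(2)) = e^(2t)·(I + t·N + (t^2/2)·N^2), where N is the 3×3 nilpotent shift.

After assembling e^{tJ} and conjugating by P, we get:

e^{tA} =
  [exp(2*t), t*exp(2*t), t^2*exp(2*t)/2]
  [0, exp(2*t), t*exp(2*t)]
  [0, 0, exp(2*t)]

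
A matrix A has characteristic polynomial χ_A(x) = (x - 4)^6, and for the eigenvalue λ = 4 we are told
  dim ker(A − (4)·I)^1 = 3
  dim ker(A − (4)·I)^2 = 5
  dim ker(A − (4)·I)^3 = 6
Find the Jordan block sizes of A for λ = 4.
Block sizes for λ = 4: [3, 2, 1]

From the dimensions of kernels of powers, the number of Jordan blocks of size at least j is d_j − d_{j−1} where d_j = dim ker(N^j) (with d_0 = 0). Computing the differences gives [3, 2, 1].
The number of blocks of size exactly k is (#blocks of size ≥ k) − (#blocks of size ≥ k + 1), so the partition is: 1 block(s) of size 1, 1 block(s) of size 2, 1 block(s) of size 3.
In nonincreasing order the block sizes are [3, 2, 1].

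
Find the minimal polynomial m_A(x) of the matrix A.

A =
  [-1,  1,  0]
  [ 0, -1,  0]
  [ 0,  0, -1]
x^2 + 2*x + 1

The characteristic polynomial is χ_A(x) = (x + 1)^3, so the eigenvalues are known. The minimal polynomial is
  m_A(x) = Π_λ (x − λ)^{k_λ}
where k_λ is the size of the *largest* Jordan block for λ (equivalently, the smallest k with (A − λI)^k v = 0 for every generalised eigenvector v of λ).

  λ = -1: largest Jordan block has size 2, contributing (x + 1)^2

So m_A(x) = (x + 1)^2 = x^2 + 2*x + 1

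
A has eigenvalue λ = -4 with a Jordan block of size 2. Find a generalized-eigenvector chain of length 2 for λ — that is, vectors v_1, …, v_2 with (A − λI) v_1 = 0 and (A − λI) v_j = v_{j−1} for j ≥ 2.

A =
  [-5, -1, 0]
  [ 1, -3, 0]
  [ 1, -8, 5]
A Jordan chain for λ = -4 of length 2:
v_1 = (-1, 1, 1)ᵀ
v_2 = (1, 0, 0)ᵀ

Let N = A − (-4)·I. We want v_2 with N^2 v_2 = 0 but N^1 v_2 ≠ 0; then v_{j-1} := N · v_j for j = 2, …, 2.

Pick v_2 = (1, 0, 0)ᵀ.
Then v_1 = N · v_2 = (-1, 1, 1)ᵀ.

Sanity check: (A − (-4)·I) v_1 = (0, 0, 0)ᵀ = 0. ✓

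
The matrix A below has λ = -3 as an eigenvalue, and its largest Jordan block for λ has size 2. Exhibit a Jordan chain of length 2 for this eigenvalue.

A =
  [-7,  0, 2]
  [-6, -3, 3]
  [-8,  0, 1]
A Jordan chain for λ = -3 of length 2:
v_1 = (-4, -6, -8)ᵀ
v_2 = (1, 0, 0)ᵀ

Let N = A − (-3)·I. We want v_2 with N^2 v_2 = 0 but N^1 v_2 ≠ 0; then v_{j-1} := N · v_j for j = 2, …, 2.

Pick v_2 = (1, 0, 0)ᵀ.
Then v_1 = N · v_2 = (-4, -6, -8)ᵀ.

Sanity check: (A − (-3)·I) v_1 = (0, 0, 0)ᵀ = 0. ✓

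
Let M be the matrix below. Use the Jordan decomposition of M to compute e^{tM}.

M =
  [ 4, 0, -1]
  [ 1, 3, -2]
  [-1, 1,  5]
e^{tM} =
  [t^2*exp(4*t)/2 + exp(4*t), -t^2*exp(4*t)/2, -t^2*exp(4*t)/2 - t*exp(4*t)]
  [t^2*exp(4*t)/2 + t*exp(4*t), -t^2*exp(4*t)/2 - t*exp(4*t) + exp(4*t), -t^2*exp(4*t)/2 - 2*t*exp(4*t)]
  [-t*exp(4*t), t*exp(4*t), t*exp(4*t) + exp(4*t)]

Strategy: write M = P · J · P⁻¹ where J is a Jordan canonical form, so e^{tM} = P · e^{tJ} · P⁻¹, and e^{tJ} can be computed block-by-block.

M has Jordan form
J =
  [4, 1, 0]
  [0, 4, 1]
  [0, 0, 4]
(up to reordering of blocks).

Per-block formulas:
  For a 3×3 Jordan block J_3(4): exp(t · J_3(4)) = e^(4t)·(I + t·N + (t^2/2)·N^2), where N is the 3×3 nilpotent shift.

After assembling e^{tJ} and conjugating by P, we get:

e^{tM} =
  [t^2*exp(4*t)/2 + exp(4*t), -t^2*exp(4*t)/2, -t^2*exp(4*t)/2 - t*exp(4*t)]
  [t^2*exp(4*t)/2 + t*exp(4*t), -t^2*exp(4*t)/2 - t*exp(4*t) + exp(4*t), -t^2*exp(4*t)/2 - 2*t*exp(4*t)]
  [-t*exp(4*t), t*exp(4*t), t*exp(4*t) + exp(4*t)]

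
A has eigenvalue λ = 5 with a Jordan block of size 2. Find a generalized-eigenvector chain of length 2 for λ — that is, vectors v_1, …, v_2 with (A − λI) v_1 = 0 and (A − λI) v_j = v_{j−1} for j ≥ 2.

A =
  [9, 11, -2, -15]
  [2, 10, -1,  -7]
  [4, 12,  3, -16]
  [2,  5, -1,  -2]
A Jordan chain for λ = 5 of length 2:
v_1 = (4, 2, 4, 2)ᵀ
v_2 = (1, 0, 0, 0)ᵀ

Let N = A − (5)·I. We want v_2 with N^2 v_2 = 0 but N^1 v_2 ≠ 0; then v_{j-1} := N · v_j for j = 2, …, 2.

Pick v_2 = (1, 0, 0, 0)ᵀ.
Then v_1 = N · v_2 = (4, 2, 4, 2)ᵀ.

Sanity check: (A − (5)·I) v_1 = (0, 0, 0, 0)ᵀ = 0. ✓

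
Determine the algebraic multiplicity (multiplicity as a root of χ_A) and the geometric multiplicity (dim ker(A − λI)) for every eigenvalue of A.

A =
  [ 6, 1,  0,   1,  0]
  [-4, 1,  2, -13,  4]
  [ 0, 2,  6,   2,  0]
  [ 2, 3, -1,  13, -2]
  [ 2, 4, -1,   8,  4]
λ = 6: alg = 5, geom = 3

Step 1 — factor the characteristic polynomial to read off the algebraic multiplicities:
  χ_A(x) = (x - 6)^5

Step 2 — compute geometric multiplicities via the rank-nullity identity g(λ) = n − rank(A − λI):
  rank(A − (6)·I) = 2, so dim ker(A − (6)·I) = n − 2 = 3

Summary:
  λ = 6: algebraic multiplicity = 5, geometric multiplicity = 3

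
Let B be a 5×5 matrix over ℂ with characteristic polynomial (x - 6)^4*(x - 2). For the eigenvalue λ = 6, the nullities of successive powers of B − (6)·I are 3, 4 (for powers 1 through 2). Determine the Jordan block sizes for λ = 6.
Block sizes for λ = 6: [2, 1, 1]

From the dimensions of kernels of powers, the number of Jordan blocks of size at least j is d_j − d_{j−1} where d_j = dim ker(N^j) (with d_0 = 0). Computing the differences gives [3, 1].
The number of blocks of size exactly k is (#blocks of size ≥ k) − (#blocks of size ≥ k + 1), so the partition is: 2 block(s) of size 1, 1 block(s) of size 2.
In nonincreasing order the block sizes are [2, 1, 1].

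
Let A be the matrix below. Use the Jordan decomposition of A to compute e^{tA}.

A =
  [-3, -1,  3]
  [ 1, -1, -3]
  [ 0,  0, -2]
e^{tA} =
  [-t*exp(-2*t) + exp(-2*t), -t*exp(-2*t), 3*t*exp(-2*t)]
  [t*exp(-2*t), t*exp(-2*t) + exp(-2*t), -3*t*exp(-2*t)]
  [0, 0, exp(-2*t)]

Strategy: write A = P · J · P⁻¹ where J is a Jordan canonical form, so e^{tA} = P · e^{tJ} · P⁻¹, and e^{tJ} can be computed block-by-block.

A has Jordan form
J =
  [-2,  1,  0]
  [ 0, -2,  0]
  [ 0,  0, -2]
(up to reordering of blocks).

Per-block formulas:
  For a 2×2 Jordan block J_2(-2): exp(t · J_2(-2)) = e^(-2t)·(I + t·N), where N is the 2×2 nilpotent shift.
  For a 1×1 block at λ = -2: exp(t · [-2]) = [e^(-2t)].

After assembling e^{tJ} and conjugating by P, we get:

e^{tA} =
  [-t*exp(-2*t) + exp(-2*t), -t*exp(-2*t), 3*t*exp(-2*t)]
  [t*exp(-2*t), t*exp(-2*t) + exp(-2*t), -3*t*exp(-2*t)]
  [0, 0, exp(-2*t)]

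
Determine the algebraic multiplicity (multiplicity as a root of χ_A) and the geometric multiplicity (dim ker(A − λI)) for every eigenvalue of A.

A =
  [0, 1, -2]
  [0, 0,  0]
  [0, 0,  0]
λ = 0: alg = 3, geom = 2

Step 1 — factor the characteristic polynomial to read off the algebraic multiplicities:
  χ_A(x) = x^3

Step 2 — compute geometric multiplicities via the rank-nullity identity g(λ) = n − rank(A − λI):
  rank(A − (0)·I) = 1, so dim ker(A − (0)·I) = n − 1 = 2

Summary:
  λ = 0: algebraic multiplicity = 3, geometric multiplicity = 2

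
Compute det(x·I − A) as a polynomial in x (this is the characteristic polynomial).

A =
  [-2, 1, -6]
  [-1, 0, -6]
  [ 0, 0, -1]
x^3 + 3*x^2 + 3*x + 1

Expanding det(x·I − A) (e.g. by cofactor expansion or by noting that A is similar to its Jordan form J, which has the same characteristic polynomial as A) gives
  χ_A(x) = x^3 + 3*x^2 + 3*x + 1
which factors as (x + 1)^3. The eigenvalues (with algebraic multiplicities) are λ = -1 with multiplicity 3.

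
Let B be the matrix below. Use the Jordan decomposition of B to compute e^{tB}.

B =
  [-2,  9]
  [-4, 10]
e^{tB} =
  [-6*t*exp(4*t) + exp(4*t), 9*t*exp(4*t)]
  [-4*t*exp(4*t), 6*t*exp(4*t) + exp(4*t)]

Strategy: write B = P · J · P⁻¹ where J is a Jordan canonical form, so e^{tB} = P · e^{tJ} · P⁻¹, and e^{tJ} can be computed block-by-block.

B has Jordan form
J =
  [4, 1]
  [0, 4]
(up to reordering of blocks).

Per-block formulas:
  For a 2×2 Jordan block J_2(4): exp(t · J_2(4)) = e^(4t)·(I + t·N), where N is the 2×2 nilpotent shift.

After assembling e^{tJ} and conjugating by P, we get:

e^{tB} =
  [-6*t*exp(4*t) + exp(4*t), 9*t*exp(4*t)]
  [-4*t*exp(4*t), 6*t*exp(4*t) + exp(4*t)]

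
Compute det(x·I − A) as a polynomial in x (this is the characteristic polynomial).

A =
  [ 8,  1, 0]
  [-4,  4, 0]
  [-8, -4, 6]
x^3 - 18*x^2 + 108*x - 216

Expanding det(x·I − A) (e.g. by cofactor expansion or by noting that A is similar to its Jordan form J, which has the same characteristic polynomial as A) gives
  χ_A(x) = x^3 - 18*x^2 + 108*x - 216
which factors as (x - 6)^3. The eigenvalues (with algebraic multiplicities) are λ = 6 with multiplicity 3.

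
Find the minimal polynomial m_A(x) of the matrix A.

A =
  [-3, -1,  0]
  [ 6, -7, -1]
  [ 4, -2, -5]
x^3 + 15*x^2 + 75*x + 125

The characteristic polynomial is χ_A(x) = (x + 5)^3, so the eigenvalues are known. The minimal polynomial is
  m_A(x) = Π_λ (x − λ)^{k_λ}
where k_λ is the size of the *largest* Jordan block for λ (equivalently, the smallest k with (A − λI)^k v = 0 for every generalised eigenvector v of λ).

  λ = -5: largest Jordan block has size 3, contributing (x + 5)^3

So m_A(x) = (x + 5)^3 = x^3 + 15*x^2 + 75*x + 125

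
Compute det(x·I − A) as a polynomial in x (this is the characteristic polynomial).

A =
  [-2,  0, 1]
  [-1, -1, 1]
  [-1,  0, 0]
x^3 + 3*x^2 + 3*x + 1

Expanding det(x·I − A) (e.g. by cofactor expansion or by noting that A is similar to its Jordan form J, which has the same characteristic polynomial as A) gives
  χ_A(x) = x^3 + 3*x^2 + 3*x + 1
which factors as (x + 1)^3. The eigenvalues (with algebraic multiplicities) are λ = -1 with multiplicity 3.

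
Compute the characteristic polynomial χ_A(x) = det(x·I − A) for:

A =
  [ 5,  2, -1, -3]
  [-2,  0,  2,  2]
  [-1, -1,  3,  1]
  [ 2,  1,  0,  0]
x^4 - 8*x^3 + 24*x^2 - 32*x + 16

Expanding det(x·I − A) (e.g. by cofactor expansion or by noting that A is similar to its Jordan form J, which has the same characteristic polynomial as A) gives
  χ_A(x) = x^4 - 8*x^3 + 24*x^2 - 32*x + 16
which factors as (x - 2)^4. The eigenvalues (with algebraic multiplicities) are λ = 2 with multiplicity 4.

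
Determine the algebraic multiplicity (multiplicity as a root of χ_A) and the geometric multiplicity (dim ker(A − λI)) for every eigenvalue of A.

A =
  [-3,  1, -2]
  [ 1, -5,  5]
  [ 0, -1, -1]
λ = -3: alg = 3, geom = 1

Step 1 — factor the characteristic polynomial to read off the algebraic multiplicities:
  χ_A(x) = (x + 3)^3

Step 2 — compute geometric multiplicities via the rank-nullity identity g(λ) = n − rank(A − λI):
  rank(A − (-3)·I) = 2, so dim ker(A − (-3)·I) = n − 2 = 1

Summary:
  λ = -3: algebraic multiplicity = 3, geometric multiplicity = 1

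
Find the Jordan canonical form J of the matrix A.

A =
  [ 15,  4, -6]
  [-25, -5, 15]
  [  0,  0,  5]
J_2(5) ⊕ J_1(5)

The characteristic polynomial is
  det(x·I − A) = x^3 - 15*x^2 + 75*x - 125 = (x - 5)^3

Eigenvalues and multiplicities (the geometric multiplicity of λ is n − rank(A − λI), which equals the number of Jordan blocks for λ):
  λ = 5: algebraic multiplicity = 3, geometric multiplicity = 2

Determining the block sizes for each eigenvalue:
  λ = 5: 2 blocks summing to 3 forces exactly one block of size 2 and the rest size 1 → block sizes [2, 1]

Assembling the blocks gives a Jordan form
J =
  [5, 1, 0]
  [0, 5, 0]
  [0, 0, 5]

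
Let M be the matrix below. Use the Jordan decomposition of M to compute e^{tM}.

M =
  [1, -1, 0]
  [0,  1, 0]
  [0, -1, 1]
e^{tM} =
  [exp(t), -t*exp(t), 0]
  [0, exp(t), 0]
  [0, -t*exp(t), exp(t)]

Strategy: write M = P · J · P⁻¹ where J is a Jordan canonical form, so e^{tM} = P · e^{tJ} · P⁻¹, and e^{tJ} can be computed block-by-block.

M has Jordan form
J =
  [1, 1, 0]
  [0, 1, 0]
  [0, 0, 1]
(up to reordering of blocks).

Per-block formulas:
  For a 2×2 Jordan block J_2(1): exp(t · J_2(1)) = e^(1t)·(I + t·N), where N is the 2×2 nilpotent shift.
  For a 1×1 block at λ = 1: exp(t · [1]) = [e^(1t)].

After assembling e^{tJ} and conjugating by P, we get:

e^{tM} =
  [exp(t), -t*exp(t), 0]
  [0, exp(t), 0]
  [0, -t*exp(t), exp(t)]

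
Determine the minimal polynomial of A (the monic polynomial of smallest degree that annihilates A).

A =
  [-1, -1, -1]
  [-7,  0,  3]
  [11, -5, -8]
x^3 + 9*x^2 + 27*x + 27

The characteristic polynomial is χ_A(x) = (x + 3)^3, so the eigenvalues are known. The minimal polynomial is
  m_A(x) = Π_λ (x − λ)^{k_λ}
where k_λ is the size of the *largest* Jordan block for λ (equivalently, the smallest k with (A − λI)^k v = 0 for every generalised eigenvector v of λ).

  λ = -3: largest Jordan block has size 3, contributing (x + 3)^3

So m_A(x) = (x + 3)^3 = x^3 + 9*x^2 + 27*x + 27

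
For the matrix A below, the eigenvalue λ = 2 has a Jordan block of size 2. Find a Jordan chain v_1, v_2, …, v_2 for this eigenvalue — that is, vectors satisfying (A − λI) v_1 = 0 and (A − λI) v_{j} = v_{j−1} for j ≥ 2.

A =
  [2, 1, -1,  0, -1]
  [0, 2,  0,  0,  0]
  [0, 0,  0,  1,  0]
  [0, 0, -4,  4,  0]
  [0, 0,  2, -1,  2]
A Jordan chain for λ = 2 of length 2:
v_1 = (1, 0, 0, 0, 0)ᵀ
v_2 = (0, 1, 0, 0, 0)ᵀ

Let N = A − (2)·I. We want v_2 with N^2 v_2 = 0 but N^1 v_2 ≠ 0; then v_{j-1} := N · v_j for j = 2, …, 2.

Pick v_2 = (0, 1, 0, 0, 0)ᵀ.
Then v_1 = N · v_2 = (1, 0, 0, 0, 0)ᵀ.

Sanity check: (A − (2)·I) v_1 = (0, 0, 0, 0, 0)ᵀ = 0. ✓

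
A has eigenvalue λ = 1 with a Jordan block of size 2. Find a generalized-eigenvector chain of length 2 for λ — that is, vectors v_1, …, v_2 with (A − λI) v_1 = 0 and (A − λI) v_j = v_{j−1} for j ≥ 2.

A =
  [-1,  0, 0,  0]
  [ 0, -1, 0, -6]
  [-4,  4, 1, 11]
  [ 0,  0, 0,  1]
A Jordan chain for λ = 1 of length 2:
v_1 = (0, 0, 1, 0)ᵀ
v_2 = (0, 3, 0, -1)ᵀ

Let N = A − (1)·I. We want v_2 with N^2 v_2 = 0 but N^1 v_2 ≠ 0; then v_{j-1} := N · v_j for j = 2, …, 2.

Pick v_2 = (0, 3, 0, -1)ᵀ.
Then v_1 = N · v_2 = (0, 0, 1, 0)ᵀ.

Sanity check: (A − (1)·I) v_1 = (0, 0, 0, 0)ᵀ = 0. ✓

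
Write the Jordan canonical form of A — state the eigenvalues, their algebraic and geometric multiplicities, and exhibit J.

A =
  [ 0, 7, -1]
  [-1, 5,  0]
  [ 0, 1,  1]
J_3(2)

The characteristic polynomial is
  det(x·I − A) = x^3 - 6*x^2 + 12*x - 8 = (x - 2)^3

Eigenvalues and multiplicities (the geometric multiplicity of λ is n − rank(A − λI), which equals the number of Jordan blocks for λ):
  λ = 2: algebraic multiplicity = 3, geometric multiplicity = 1

Determining the block sizes for each eigenvalue:
  λ = 2: one block (gm = 1), so the single block has size am = 3 → block sizes [3]

Assembling the blocks gives a Jordan form
J =
  [2, 1, 0]
  [0, 2, 1]
  [0, 0, 2]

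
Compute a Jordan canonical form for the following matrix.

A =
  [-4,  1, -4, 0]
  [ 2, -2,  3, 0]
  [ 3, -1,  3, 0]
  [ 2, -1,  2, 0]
J_3(-1) ⊕ J_1(0)

The characteristic polynomial is
  det(x·I − A) = x^4 + 3*x^3 + 3*x^2 + x = x*(x + 1)^3

Eigenvalues and multiplicities (the geometric multiplicity of λ is n − rank(A − λI), which equals the number of Jordan blocks for λ):
  λ = -1: algebraic multiplicity = 3, geometric multiplicity = 1
  λ = 0: algebraic multiplicity = 1, geometric multiplicity = 1

Determining the block sizes for each eigenvalue:
  λ = -1: one block (gm = 1), so the single block has size am = 3 → block sizes [3]
  λ = 0: one block (gm = 1), so the single block has size am = 1 → block sizes [1]

Assembling the blocks gives a Jordan form
J =
  [-1,  1,  0, 0]
  [ 0, -1,  1, 0]
  [ 0,  0, -1, 0]
  [ 0,  0,  0, 0]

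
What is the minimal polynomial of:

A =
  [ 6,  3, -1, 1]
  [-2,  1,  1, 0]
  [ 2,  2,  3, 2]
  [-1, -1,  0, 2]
x^2 - 6*x + 9

The characteristic polynomial is χ_A(x) = (x - 3)^4, so the eigenvalues are known. The minimal polynomial is
  m_A(x) = Π_λ (x − λ)^{k_λ}
where k_λ is the size of the *largest* Jordan block for λ (equivalently, the smallest k with (A − λI)^k v = 0 for every generalised eigenvector v of λ).

  λ = 3: largest Jordan block has size 2, contributing (x − 3)^2

So m_A(x) = (x - 3)^2 = x^2 - 6*x + 9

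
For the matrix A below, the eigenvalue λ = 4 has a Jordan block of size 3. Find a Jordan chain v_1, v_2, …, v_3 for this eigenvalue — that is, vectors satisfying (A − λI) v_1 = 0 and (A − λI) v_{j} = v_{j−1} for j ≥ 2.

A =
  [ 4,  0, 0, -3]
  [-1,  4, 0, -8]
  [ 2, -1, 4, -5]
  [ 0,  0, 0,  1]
A Jordan chain for λ = 4 of length 3:
v_1 = (0, 0, 1, 0)ᵀ
v_2 = (0, -1, 2, 0)ᵀ
v_3 = (1, 0, 0, 0)ᵀ

Let N = A − (4)·I. We want v_3 with N^3 v_3 = 0 but N^2 v_3 ≠ 0; then v_{j-1} := N · v_j for j = 3, …, 2.

Pick v_3 = (1, 0, 0, 0)ᵀ.
Then v_2 = N · v_3 = (0, -1, 2, 0)ᵀ.
Then v_1 = N · v_2 = (0, 0, 1, 0)ᵀ.

Sanity check: (A − (4)·I) v_1 = (0, 0, 0, 0)ᵀ = 0. ✓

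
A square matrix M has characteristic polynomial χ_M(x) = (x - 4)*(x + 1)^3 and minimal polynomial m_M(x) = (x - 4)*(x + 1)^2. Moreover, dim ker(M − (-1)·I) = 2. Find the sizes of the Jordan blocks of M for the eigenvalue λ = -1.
Block sizes for λ = -1: [2, 1]

Step 1 — from the characteristic polynomial, algebraic multiplicity of λ = -1 is 3. From dim ker(M − (-1)·I) = 2, there are exactly 2 Jordan blocks for λ = -1.
Step 2 — from the minimal polynomial, the factor (x + 1)^2 tells us the largest block for λ = -1 has size 2.
Step 3 — with total size 3, 2 blocks, and largest block 2, the block sizes (in nonincreasing order) are [2, 1].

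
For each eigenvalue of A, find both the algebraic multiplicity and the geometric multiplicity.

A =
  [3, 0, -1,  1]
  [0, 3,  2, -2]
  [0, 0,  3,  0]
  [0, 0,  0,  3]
λ = 3: alg = 4, geom = 3

Step 1 — factor the characteristic polynomial to read off the algebraic multiplicities:
  χ_A(x) = (x - 3)^4

Step 2 — compute geometric multiplicities via the rank-nullity identity g(λ) = n − rank(A − λI):
  rank(A − (3)·I) = 1, so dim ker(A − (3)·I) = n − 1 = 3

Summary:
  λ = 3: algebraic multiplicity = 4, geometric multiplicity = 3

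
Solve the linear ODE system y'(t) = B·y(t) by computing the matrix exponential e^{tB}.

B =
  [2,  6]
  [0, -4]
e^{tB} =
  [exp(2*t), exp(2*t) - exp(-4*t)]
  [0, exp(-4*t)]

Strategy: write B = P · J · P⁻¹ where J is a Jordan canonical form, so e^{tB} = P · e^{tJ} · P⁻¹, and e^{tJ} can be computed block-by-block.

B has Jordan form
J =
  [-4, 0]
  [ 0, 2]
(up to reordering of blocks).

Per-block formulas:
  For a 1×1 block at λ = 2: exp(t · [2]) = [e^(2t)].
  For a 1×1 block at λ = -4: exp(t · [-4]) = [e^(-4t)].

After assembling e^{tJ} and conjugating by P, we get:

e^{tB} =
  [exp(2*t), exp(2*t) - exp(-4*t)]
  [0, exp(-4*t)]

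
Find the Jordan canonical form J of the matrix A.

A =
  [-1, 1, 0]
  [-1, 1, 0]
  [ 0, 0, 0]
J_2(0) ⊕ J_1(0)

The characteristic polynomial is
  det(x·I − A) = x^3

Eigenvalues and multiplicities (the geometric multiplicity of λ is n − rank(A − λI), which equals the number of Jordan blocks for λ):
  λ = 0: algebraic multiplicity = 3, geometric multiplicity = 2

Determining the block sizes for each eigenvalue:
  λ = 0: 2 blocks summing to 3 forces exactly one block of size 2 and the rest size 1 → block sizes [2, 1]

Assembling the blocks gives a Jordan form
J =
  [0, 1, 0]
  [0, 0, 0]
  [0, 0, 0]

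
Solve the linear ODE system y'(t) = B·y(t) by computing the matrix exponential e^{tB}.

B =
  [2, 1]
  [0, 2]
e^{tB} =
  [exp(2*t), t*exp(2*t)]
  [0, exp(2*t)]

Strategy: write B = P · J · P⁻¹ where J is a Jordan canonical form, so e^{tB} = P · e^{tJ} · P⁻¹, and e^{tJ} can be computed block-by-block.

B has Jordan form
J =
  [2, 1]
  [0, 2]
(up to reordering of blocks).

Per-block formulas:
  For a 2×2 Jordan block J_2(2): exp(t · J_2(2)) = e^(2t)·(I + t·N), where N is the 2×2 nilpotent shift.

After assembling e^{tJ} and conjugating by P, we get:

e^{tB} =
  [exp(2*t), t*exp(2*t)]
  [0, exp(2*t)]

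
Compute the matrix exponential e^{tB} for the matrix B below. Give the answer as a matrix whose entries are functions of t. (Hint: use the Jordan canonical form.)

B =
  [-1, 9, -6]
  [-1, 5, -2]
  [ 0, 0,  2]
e^{tB} =
  [-3*t*exp(2*t) + exp(2*t), 9*t*exp(2*t), -6*t*exp(2*t)]
  [-t*exp(2*t), 3*t*exp(2*t) + exp(2*t), -2*t*exp(2*t)]
  [0, 0, exp(2*t)]

Strategy: write B = P · J · P⁻¹ where J is a Jordan canonical form, so e^{tB} = P · e^{tJ} · P⁻¹, and e^{tJ} can be computed block-by-block.

B has Jordan form
J =
  [2, 1, 0]
  [0, 2, 0]
  [0, 0, 2]
(up to reordering of blocks).

Per-block formulas:
  For a 1×1 block at λ = 2: exp(t · [2]) = [e^(2t)].
  For a 2×2 Jordan block J_2(2): exp(t · J_2(2)) = e^(2t)·(I + t·N), where N is the 2×2 nilpotent shift.

After assembling e^{tJ} and conjugating by P, we get:

e^{tB} =
  [-3*t*exp(2*t) + exp(2*t), 9*t*exp(2*t), -6*t*exp(2*t)]
  [-t*exp(2*t), 3*t*exp(2*t) + exp(2*t), -2*t*exp(2*t)]
  [0, 0, exp(2*t)]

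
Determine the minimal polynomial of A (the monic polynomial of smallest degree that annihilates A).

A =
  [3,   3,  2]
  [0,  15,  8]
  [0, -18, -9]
x^2 - 6*x + 9

The characteristic polynomial is χ_A(x) = (x - 3)^3, so the eigenvalues are known. The minimal polynomial is
  m_A(x) = Π_λ (x − λ)^{k_λ}
where k_λ is the size of the *largest* Jordan block for λ (equivalently, the smallest k with (A − λI)^k v = 0 for every generalised eigenvector v of λ).

  λ = 3: largest Jordan block has size 2, contributing (x − 3)^2

So m_A(x) = (x - 3)^2 = x^2 - 6*x + 9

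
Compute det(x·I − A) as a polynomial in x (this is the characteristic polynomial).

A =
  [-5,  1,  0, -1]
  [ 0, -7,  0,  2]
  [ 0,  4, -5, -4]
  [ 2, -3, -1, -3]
x^4 + 20*x^3 + 150*x^2 + 500*x + 625

Expanding det(x·I − A) (e.g. by cofactor expansion or by noting that A is similar to its Jordan form J, which has the same characteristic polynomial as A) gives
  χ_A(x) = x^4 + 20*x^3 + 150*x^2 + 500*x + 625
which factors as (x + 5)^4. The eigenvalues (with algebraic multiplicities) are λ = -5 with multiplicity 4.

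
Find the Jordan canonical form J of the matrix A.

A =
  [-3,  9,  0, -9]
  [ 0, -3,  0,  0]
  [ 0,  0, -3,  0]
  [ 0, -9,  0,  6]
J_1(-3) ⊕ J_1(-3) ⊕ J_1(-3) ⊕ J_1(6)

The characteristic polynomial is
  det(x·I − A) = x^4 + 3*x^3 - 27*x^2 - 135*x - 162 = (x - 6)*(x + 3)^3

Eigenvalues and multiplicities (the geometric multiplicity of λ is n − rank(A − λI), which equals the number of Jordan blocks for λ):
  λ = -3: algebraic multiplicity = 3, geometric multiplicity = 3
  λ = 6: algebraic multiplicity = 1, geometric multiplicity = 1

Determining the block sizes for each eigenvalue:
  λ = -3: gm = am = 3, so every block has size 1 → block sizes [1, 1, 1]
  λ = 6: one block (gm = 1), so the single block has size am = 1 → block sizes [1]

Assembling the blocks gives a Jordan form
J =
  [-3,  0,  0, 0]
  [ 0, -3,  0, 0]
  [ 0,  0, -3, 0]
  [ 0,  0,  0, 6]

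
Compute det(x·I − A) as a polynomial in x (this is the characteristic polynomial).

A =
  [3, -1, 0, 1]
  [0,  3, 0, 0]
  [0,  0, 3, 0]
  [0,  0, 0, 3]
x^4 - 12*x^3 + 54*x^2 - 108*x + 81

Expanding det(x·I − A) (e.g. by cofactor expansion or by noting that A is similar to its Jordan form J, which has the same characteristic polynomial as A) gives
  χ_A(x) = x^4 - 12*x^3 + 54*x^2 - 108*x + 81
which factors as (x - 3)^4. The eigenvalues (with algebraic multiplicities) are λ = 3 with multiplicity 4.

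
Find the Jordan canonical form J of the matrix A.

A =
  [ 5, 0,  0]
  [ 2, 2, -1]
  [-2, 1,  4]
J_2(3) ⊕ J_1(5)

The characteristic polynomial is
  det(x·I − A) = x^3 - 11*x^2 + 39*x - 45 = (x - 5)*(x - 3)^2

Eigenvalues and multiplicities (the geometric multiplicity of λ is n − rank(A − λI), which equals the number of Jordan blocks for λ):
  λ = 3: algebraic multiplicity = 2, geometric multiplicity = 1
  λ = 5: algebraic multiplicity = 1, geometric multiplicity = 1

Determining the block sizes for each eigenvalue:
  λ = 3: one block (gm = 1), so the single block has size am = 2 → block sizes [2]
  λ = 5: one block (gm = 1), so the single block has size am = 1 → block sizes [1]

Assembling the blocks gives a Jordan form
J =
  [3, 1, 0]
  [0, 3, 0]
  [0, 0, 5]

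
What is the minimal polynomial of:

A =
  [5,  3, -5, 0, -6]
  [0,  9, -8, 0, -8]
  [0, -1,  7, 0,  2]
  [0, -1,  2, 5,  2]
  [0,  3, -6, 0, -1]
x^3 - 15*x^2 + 75*x - 125

The characteristic polynomial is χ_A(x) = (x - 5)^5, so the eigenvalues are known. The minimal polynomial is
  m_A(x) = Π_λ (x − λ)^{k_λ}
where k_λ is the size of the *largest* Jordan block for λ (equivalently, the smallest k with (A − λI)^k v = 0 for every generalised eigenvector v of λ).

  λ = 5: largest Jordan block has size 3, contributing (x − 5)^3

So m_A(x) = (x - 5)^3 = x^3 - 15*x^2 + 75*x - 125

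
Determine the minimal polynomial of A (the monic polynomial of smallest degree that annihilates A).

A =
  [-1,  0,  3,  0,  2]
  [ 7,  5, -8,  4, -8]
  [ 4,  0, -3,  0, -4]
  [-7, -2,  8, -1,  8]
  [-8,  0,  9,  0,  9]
x^4 - 6*x^3 + 12*x^2 - 10*x + 3

The characteristic polynomial is χ_A(x) = (x - 3)^2*(x - 1)^3, so the eigenvalues are known. The minimal polynomial is
  m_A(x) = Π_λ (x − λ)^{k_λ}
where k_λ is the size of the *largest* Jordan block for λ (equivalently, the smallest k with (A − λI)^k v = 0 for every generalised eigenvector v of λ).

  λ = 1: largest Jordan block has size 3, contributing (x − 1)^3
  λ = 3: largest Jordan block has size 1, contributing (x − 3)

So m_A(x) = (x - 3)*(x - 1)^3 = x^4 - 6*x^3 + 12*x^2 - 10*x + 3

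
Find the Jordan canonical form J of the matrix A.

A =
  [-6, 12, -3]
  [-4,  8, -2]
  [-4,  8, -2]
J_2(0) ⊕ J_1(0)

The characteristic polynomial is
  det(x·I − A) = x^3

Eigenvalues and multiplicities (the geometric multiplicity of λ is n − rank(A − λI), which equals the number of Jordan blocks for λ):
  λ = 0: algebraic multiplicity = 3, geometric multiplicity = 2

Determining the block sizes for each eigenvalue:
  λ = 0: 2 blocks summing to 3 forces exactly one block of size 2 and the rest size 1 → block sizes [2, 1]

Assembling the blocks gives a Jordan form
J =
  [0, 1, 0]
  [0, 0, 0]
  [0, 0, 0]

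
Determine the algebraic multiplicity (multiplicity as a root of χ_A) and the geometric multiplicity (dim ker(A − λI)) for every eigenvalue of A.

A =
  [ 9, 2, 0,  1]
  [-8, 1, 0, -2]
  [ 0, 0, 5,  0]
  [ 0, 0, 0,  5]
λ = 5: alg = 4, geom = 3

Step 1 — factor the characteristic polynomial to read off the algebraic multiplicities:
  χ_A(x) = (x - 5)^4

Step 2 — compute geometric multiplicities via the rank-nullity identity g(λ) = n − rank(A − λI):
  rank(A − (5)·I) = 1, so dim ker(A − (5)·I) = n − 1 = 3

Summary:
  λ = 5: algebraic multiplicity = 4, geometric multiplicity = 3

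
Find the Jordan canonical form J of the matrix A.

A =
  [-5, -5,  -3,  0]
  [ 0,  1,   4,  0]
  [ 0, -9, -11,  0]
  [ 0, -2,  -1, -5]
J_3(-5) ⊕ J_1(-5)

The characteristic polynomial is
  det(x·I − A) = x^4 + 20*x^3 + 150*x^2 + 500*x + 625 = (x + 5)^4

Eigenvalues and multiplicities (the geometric multiplicity of λ is n − rank(A − λI), which equals the number of Jordan blocks for λ):
  λ = -5: algebraic multiplicity = 4, geometric multiplicity = 2

Determining the block sizes for each eigenvalue:
  λ = -5: with am = 4 and gm = 2, the partition is not yet determined (e.g. several partitions of 4 into 2 parts exist). Let N = A − (-5)·I. Computing rank(N^1) = 2, rank(N^2) = 1, rank(N^3) = 0; the number of blocks of size ≥ j is rank(N^{j−1}) − rank(N^j), giving [2, 1, 1]. So we have 1 block(s) of size 3, 1 block(s) of size 1 → block sizes [3, 1]

Assembling the blocks gives a Jordan form
J =
  [-5,  1,  0,  0]
  [ 0, -5,  1,  0]
  [ 0,  0, -5,  0]
  [ 0,  0,  0, -5]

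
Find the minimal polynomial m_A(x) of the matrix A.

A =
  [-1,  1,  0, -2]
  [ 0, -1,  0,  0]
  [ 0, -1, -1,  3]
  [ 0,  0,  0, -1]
x^2 + 2*x + 1

The characteristic polynomial is χ_A(x) = (x + 1)^4, so the eigenvalues are known. The minimal polynomial is
  m_A(x) = Π_λ (x − λ)^{k_λ}
where k_λ is the size of the *largest* Jordan block for λ (equivalently, the smallest k with (A − λI)^k v = 0 for every generalised eigenvector v of λ).

  λ = -1: largest Jordan block has size 2, contributing (x + 1)^2

So m_A(x) = (x + 1)^2 = x^2 + 2*x + 1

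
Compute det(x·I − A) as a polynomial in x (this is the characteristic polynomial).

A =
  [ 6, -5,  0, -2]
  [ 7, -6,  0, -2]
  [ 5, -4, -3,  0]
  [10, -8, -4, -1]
x^4 + 4*x^3 + 6*x^2 + 4*x + 1

Expanding det(x·I − A) (e.g. by cofactor expansion or by noting that A is similar to its Jordan form J, which has the same characteristic polynomial as A) gives
  χ_A(x) = x^4 + 4*x^3 + 6*x^2 + 4*x + 1
which factors as (x + 1)^4. The eigenvalues (with algebraic multiplicities) are λ = -1 with multiplicity 4.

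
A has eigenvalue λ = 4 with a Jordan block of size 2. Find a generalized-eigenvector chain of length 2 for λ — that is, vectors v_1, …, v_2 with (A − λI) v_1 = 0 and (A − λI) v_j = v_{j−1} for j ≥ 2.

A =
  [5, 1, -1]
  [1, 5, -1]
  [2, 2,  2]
A Jordan chain for λ = 4 of length 2:
v_1 = (1, 1, 2)ᵀ
v_2 = (1, 0, 0)ᵀ

Let N = A − (4)·I. We want v_2 with N^2 v_2 = 0 but N^1 v_2 ≠ 0; then v_{j-1} := N · v_j for j = 2, …, 2.

Pick v_2 = (1, 0, 0)ᵀ.
Then v_1 = N · v_2 = (1, 1, 2)ᵀ.

Sanity check: (A − (4)·I) v_1 = (0, 0, 0)ᵀ = 0. ✓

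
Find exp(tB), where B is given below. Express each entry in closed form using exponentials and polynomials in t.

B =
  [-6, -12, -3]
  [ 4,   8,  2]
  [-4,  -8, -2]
e^{tB} =
  [1 - 6*t, -12*t, -3*t]
  [4*t, 8*t + 1, 2*t]
  [-4*t, -8*t, 1 - 2*t]

Strategy: write B = P · J · P⁻¹ where J is a Jordan canonical form, so e^{tB} = P · e^{tJ} · P⁻¹, and e^{tJ} can be computed block-by-block.

B has Jordan form
J =
  [0, 1, 0]
  [0, 0, 0]
  [0, 0, 0]
(up to reordering of blocks).

Per-block formulas:
  For a 1×1 block at λ = 0: exp(t · [0]) = [e^(0t)].
  For a 2×2 Jordan block J_2(0): exp(t · J_2(0)) = e^(0t)·(I + t·N), where N is the 2×2 nilpotent shift.

After assembling e^{tJ} and conjugating by P, we get:

e^{tB} =
  [1 - 6*t, -12*t, -3*t]
  [4*t, 8*t + 1, 2*t]
  [-4*t, -8*t, 1 - 2*t]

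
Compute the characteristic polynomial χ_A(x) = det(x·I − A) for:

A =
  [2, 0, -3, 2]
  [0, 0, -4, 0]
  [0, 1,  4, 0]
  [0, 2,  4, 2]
x^4 - 8*x^3 + 24*x^2 - 32*x + 16

Expanding det(x·I − A) (e.g. by cofactor expansion or by noting that A is similar to its Jordan form J, which has the same characteristic polynomial as A) gives
  χ_A(x) = x^4 - 8*x^3 + 24*x^2 - 32*x + 16
which factors as (x - 2)^4. The eigenvalues (with algebraic multiplicities) are λ = 2 with multiplicity 4.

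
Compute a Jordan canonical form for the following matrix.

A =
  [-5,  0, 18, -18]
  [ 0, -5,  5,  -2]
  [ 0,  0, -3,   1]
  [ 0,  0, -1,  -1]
J_1(-5) ⊕ J_1(-5) ⊕ J_2(-2)

The characteristic polynomial is
  det(x·I − A) = x^4 + 14*x^3 + 69*x^2 + 140*x + 100 = (x + 2)^2*(x + 5)^2

Eigenvalues and multiplicities (the geometric multiplicity of λ is n − rank(A − λI), which equals the number of Jordan blocks for λ):
  λ = -5: algebraic multiplicity = 2, geometric multiplicity = 2
  λ = -2: algebraic multiplicity = 2, geometric multiplicity = 1

Determining the block sizes for each eigenvalue:
  λ = -5: gm = am = 2, so every block has size 1 → block sizes [1, 1]
  λ = -2: one block (gm = 1), so the single block has size am = 2 → block sizes [2]

Assembling the blocks gives a Jordan form
J =
  [-5,  0,  0,  0]
  [ 0, -5,  0,  0]
  [ 0,  0, -2,  1]
  [ 0,  0,  0, -2]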